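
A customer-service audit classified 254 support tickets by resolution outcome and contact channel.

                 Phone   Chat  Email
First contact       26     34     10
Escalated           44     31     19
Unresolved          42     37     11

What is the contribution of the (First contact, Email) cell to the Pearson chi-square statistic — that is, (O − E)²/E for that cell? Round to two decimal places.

0.10

Row total (First contact) = 70; column total (Email) = 40; N = 254.
Expected count E = 70 × 40 / 254 = 11.024.
Contribution = (O − E)²/E = (10 − 11.024)² / 11.024 = 0.10.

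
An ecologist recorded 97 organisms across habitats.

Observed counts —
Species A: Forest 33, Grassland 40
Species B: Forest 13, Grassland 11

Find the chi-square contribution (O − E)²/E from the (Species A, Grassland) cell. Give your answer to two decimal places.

Row total (Species A) = 73; column total (Grassland) = 51; N = 97.
Expected count E = 73 × 51 / 97 = 38.381.
Contribution = (O − E)²/E = (40 − 38.381)² / 38.381 = 0.07.

0.07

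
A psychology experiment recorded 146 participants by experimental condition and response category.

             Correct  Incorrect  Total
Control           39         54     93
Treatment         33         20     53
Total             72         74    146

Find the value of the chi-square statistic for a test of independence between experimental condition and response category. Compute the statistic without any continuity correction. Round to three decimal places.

Grand total N = 146.
Expected counts (row total × column total / N):
  Control, Correct: 93×72/146 = 45.8630
  Control, Incorrect: 93×74/146 = 47.1370
  Treatment, Correct: 53×72/146 = 26.1370
  Treatment, Incorrect: 53×74/146 = 26.8630
Contributions (O − E)²/E:
  (39 − 45.8630)²/45.8630 = 1.0270
  (54 − 47.1370)²/47.1370 = 0.9992
  (33 − 26.1370)²/26.1370 = 1.8021
  (20 − 26.8630)²/26.8630 = 1.7534
χ² = 1.0270 + 0.9992 + 1.8021 + 1.7534 = 5.582

5.582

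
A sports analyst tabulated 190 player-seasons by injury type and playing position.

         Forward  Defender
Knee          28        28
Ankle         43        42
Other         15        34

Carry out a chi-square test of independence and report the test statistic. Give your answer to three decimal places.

Row totals: 56, 85, 49. Column totals: 86, 104. Grand total N = 190.
Expected counts (row total × column total / N):
  Knee, Forward: 56×86/190 = 25.34737
  Knee, Defender: 56×104/190 = 30.65263
  Ankle, Forward: 85×86/190 = 38.47368
  Ankle, Defender: 85×104/190 = 46.52632
  Other, Forward: 49×86/190 = 22.17895
  Other, Defender: 49×104/190 = 26.82105
Contributions (O − E)²/E:
  (28 − 25.34737)²/25.34737 = 0.2776
  (28 − 30.65263)²/30.65263 = 0.2296
  (43 − 38.47368)²/38.47368 = 0.5325
  (42 − 46.52632)²/46.52632 = 0.4403
  (15 − 22.17895)²/22.17895 = 2.3237
  (34 − 26.82105)²/26.82105 = 1.9215
χ² = 0.2776 + 0.2296 + 0.5325 + 0.4403 + 2.3237 + 1.9215 = 5.725

5.725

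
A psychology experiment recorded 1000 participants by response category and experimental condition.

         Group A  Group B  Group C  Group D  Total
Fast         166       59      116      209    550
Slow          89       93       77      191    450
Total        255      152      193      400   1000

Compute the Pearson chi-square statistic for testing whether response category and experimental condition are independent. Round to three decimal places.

Grand total N = 1000.
Expected counts (row total × column total / N):
  Fast, Group A: 550×255/1000 = 140.2500
  Fast, Group B: 550×152/1000 = 83.6000
  Fast, Group C: 550×193/1000 = 106.1500
  Fast, Group D: 550×400/1000 = 220.0000
  Slow, Group A: 450×255/1000 = 114.7500
  Slow, Group B: 450×152/1000 = 68.4000
  Slow, Group C: 450×193/1000 = 86.8500
  Slow, Group D: 450×400/1000 = 180.0000
Contributions (O − E)²/E:
  (166 − 140.2500)²/140.2500 = 4.7277
  (59 − 83.6000)²/83.6000 = 7.2388
  (116 − 106.1500)²/106.1500 = 0.9140
  (209 − 220.0000)²/220.0000 = 0.5500
  (89 − 114.7500)²/114.7500 = 5.7783
  (93 − 68.4000)²/68.4000 = 8.8474
  (77 − 86.8500)²/86.8500 = 1.1171
  (191 − 180.0000)²/180.0000 = 0.6722
χ² = 4.7277 + 7.2388 + 0.9140 + 0.5500 + 5.7783 + 8.8474 + 1.1171 + 0.6722 = 29.846

29.846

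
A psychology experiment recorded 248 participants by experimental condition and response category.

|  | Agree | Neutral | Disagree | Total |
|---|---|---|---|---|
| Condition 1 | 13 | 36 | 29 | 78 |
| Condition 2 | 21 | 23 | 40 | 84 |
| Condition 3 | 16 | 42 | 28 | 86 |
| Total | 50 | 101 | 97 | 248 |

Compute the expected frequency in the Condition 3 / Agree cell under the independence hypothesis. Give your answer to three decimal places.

Row total (Condition 3) = 86; column total (Agree) = 50; grand total N = 248.
Expected count = (row total × column total) / N = 86 × 50 / 248 = 17.339.

17.339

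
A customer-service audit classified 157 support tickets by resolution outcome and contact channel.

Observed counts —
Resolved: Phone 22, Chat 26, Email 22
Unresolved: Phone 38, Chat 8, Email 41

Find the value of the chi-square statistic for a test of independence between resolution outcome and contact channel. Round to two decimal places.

Row totals: 70, 87. Column totals: 60, 34, 63. Grand total N = 157.
Expected counts (row total × column total / N):
  Resolved, Phone: 70×60/157 = 26.752
  Resolved, Chat: 70×34/157 = 15.159
  Resolved, Email: 70×63/157 = 28.089
  Unresolved, Phone: 87×60/157 = 33.248
  Unresolved, Chat: 87×34/157 = 18.841
  Unresolved, Email: 87×63/157 = 34.911
Contributions (O − E)²/E:
  (22 − 26.752)²/26.752 = 0.8441
  (26 − 15.159)²/15.159 = 7.7530
  (22 − 28.089)²/28.089 = 1.3199
  (38 − 33.248)²/33.248 = 0.6792
  (8 − 18.841)²/18.841 = 6.2378
  (41 − 34.911)²/34.911 = 1.0620
χ² = 0.8441 + 7.7530 + 1.3199 + 0.6792 + 6.2378 + 1.0620 = 17.90

17.90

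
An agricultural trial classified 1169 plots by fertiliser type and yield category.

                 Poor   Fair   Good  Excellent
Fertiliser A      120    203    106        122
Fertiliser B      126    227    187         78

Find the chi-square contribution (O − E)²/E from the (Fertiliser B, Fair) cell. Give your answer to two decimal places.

0.00

Row total (Fertiliser B) = 618; column total (Fair) = 430; N = 1169.
Expected count E = 618 × 430 / 1169 = 227.322.
Contribution = (O − E)²/E = (227 − 227.322)² / 227.322 = 0.00.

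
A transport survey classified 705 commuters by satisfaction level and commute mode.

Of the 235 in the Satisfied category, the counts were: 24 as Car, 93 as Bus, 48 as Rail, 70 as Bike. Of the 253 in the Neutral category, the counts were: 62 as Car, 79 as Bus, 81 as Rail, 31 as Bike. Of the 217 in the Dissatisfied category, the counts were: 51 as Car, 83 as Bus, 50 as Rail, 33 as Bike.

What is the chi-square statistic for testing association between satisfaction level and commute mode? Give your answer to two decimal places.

Row totals: 235, 253, 217. Column totals: 137, 255, 179, 134. Grand total N = 705.
Expected counts (row total × column total / N):
  Satisfied, Car: 235×137/705 = 45.667
  Satisfied, Bus: 235×255/705 = 85.000
  Satisfied, Rail: 235×179/705 = 59.667
  Satisfied, Bike: 235×134/705 = 44.667
  Neutral, Car: 253×137/705 = 49.165
  Neutral, Bus: 253×255/705 = 91.511
  Neutral, Rail: 253×179/705 = 64.237
  Neutral, Bike: 253×134/705 = 48.088
  Dissatisfied, Car: 217×137/705 = 42.169
  Dissatisfied, Bus: 217×255/705 = 78.489
  Dissatisfied, Rail: 217×179/705 = 55.096
  Dissatisfied, Bike: 217×134/705 = 41.245
Contributions (O − E)²/E:
  (24 − 45.667)²/45.667 = 10.2800
  (93 − 85.000)²/85.000 = 0.7529
  (48 − 59.667)²/59.667 = 2.2813
  (70 − 44.667)²/44.667 = 14.3677
  (62 − 49.165)²/49.165 = 3.3507
  (79 − 91.511)²/91.511 = 1.7105
  (81 − 64.237)²/64.237 = 4.3744
  (31 − 48.088)²/48.088 = 6.0722
  (51 − 42.169)²/42.169 = 1.8494
  (83 − 78.489)²/78.489 = 0.2593
  (50 − 55.096)²/55.096 = 0.4713
  (33 − 41.245)²/41.245 = 1.6482
χ² = 10.2800 + 0.7529 + 2.2813 + 14.3677 + 3.3507 + 1.7105 + 4.3744 + 6.0722 + 1.8494 + 0.2593 + 0.4713 + 1.6482 = 47.42

47.42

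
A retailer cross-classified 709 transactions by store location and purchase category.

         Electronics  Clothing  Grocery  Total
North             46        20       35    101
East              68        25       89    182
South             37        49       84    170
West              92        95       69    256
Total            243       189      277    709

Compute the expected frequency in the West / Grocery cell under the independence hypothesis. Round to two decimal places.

Row total (West) = 256; column total (Grocery) = 277; grand total N = 709.
Expected count = (row total × column total) / N = 256 × 277 / 709 = 100.02.

100.02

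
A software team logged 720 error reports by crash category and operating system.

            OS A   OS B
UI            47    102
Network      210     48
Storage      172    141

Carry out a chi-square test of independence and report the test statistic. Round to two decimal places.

Row totals: 149, 258, 313. Column totals: 429, 291. Grand total N = 720.
Expected counts (row total × column total / N):
  UI, OS A: 149×429/720 = 88.77917
  UI, OS B: 149×291/720 = 60.22083
  Network, OS A: 258×429/720 = 153.72500
  Network, OS B: 258×291/720 = 104.27500
  Storage, OS A: 313×429/720 = 186.49583
  Storage, OS B: 313×291/720 = 126.50417
Contributions (O − E)²/E:
  (47 − 88.77917)²/88.77917 = 19.6611
  (102 − 60.22083)²/60.22083 = 28.9850
  (210 − 153.72500)²/153.72500 = 20.6009
  (48 − 104.27500)²/104.27500 = 30.3704
  (172 − 186.49583)²/186.49583 = 1.1267
  (141 − 126.50417)²/126.50417 = 1.6610
χ² = 19.6611 + 28.9850 + 20.6009 + 30.3704 + 1.1267 + 1.6610 = 102.41

102.41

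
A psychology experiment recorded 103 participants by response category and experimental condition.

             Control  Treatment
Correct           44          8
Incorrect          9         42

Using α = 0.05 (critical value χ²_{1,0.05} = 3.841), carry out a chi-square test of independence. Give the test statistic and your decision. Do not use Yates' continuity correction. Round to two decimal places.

Row totals: 52, 51. Column totals: 53, 50. Grand total N = 103.
Expected counts (row total × column total / N):
  Correct, Control: 52×53/103 = 26.757
  Correct, Treatment: 52×50/103 = 25.243
  Incorrect, Control: 51×53/103 = 26.243
  Incorrect, Treatment: 51×50/103 = 24.757
Contributions (O − E)²/E:
  (44 − 26.757)²/26.757 = 11.1119
  (8 − 25.243)²/25.243 = 11.7784
  (9 − 26.243)²/26.243 = 11.3295
  (42 − 24.757)²/24.757 = 12.0096
χ² = 11.1119 + 11.7784 + 11.3295 + 12.0096 = 46.23
df = (2−1)(2−1) = 1. Since 46.23 > 3.841, reject the null hypothesis of independence at α = 0.05.

46.23; reject H₀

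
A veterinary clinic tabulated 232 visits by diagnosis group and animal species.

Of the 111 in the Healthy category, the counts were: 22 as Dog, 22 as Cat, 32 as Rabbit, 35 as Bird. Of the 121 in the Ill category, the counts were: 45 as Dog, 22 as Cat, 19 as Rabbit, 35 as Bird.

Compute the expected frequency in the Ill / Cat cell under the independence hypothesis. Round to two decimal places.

22.95

Row total (Ill) = 121; column total (Cat) = 44; grand total N = 232.
Expected count = (row total × column total) / N = 121 × 44 / 232 = 22.95.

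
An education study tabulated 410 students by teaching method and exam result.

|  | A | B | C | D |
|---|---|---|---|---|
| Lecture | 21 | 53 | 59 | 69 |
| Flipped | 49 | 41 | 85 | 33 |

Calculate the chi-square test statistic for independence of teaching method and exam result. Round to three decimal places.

30.051

Row totals: 202, 208. Column totals: 70, 94, 144, 102. Grand total N = 410.
Expected counts (row total × column total / N):
  Lecture, A: 202×70/410 = 34.4878
  Lecture, B: 202×94/410 = 46.3122
  Lecture, C: 202×144/410 = 70.9463
  Lecture, D: 202×102/410 = 50.2537
  Flipped, A: 208×70/410 = 35.5122
  Flipped, B: 208×94/410 = 47.6878
  Flipped, C: 208×144/410 = 73.0537
  Flipped, D: 208×102/410 = 51.7463
Contributions (O − E)²/E:
  (21 − 34.4878)²/34.4878 = 5.2749
  (53 − 46.3122)²/46.3122 = 0.9658
  (59 − 70.9463)²/70.9463 = 2.0116
  (69 − 50.2537)²/50.2537 = 6.9930
  (49 − 35.5122)²/35.5122 = 5.1228
  (41 − 47.6878)²/47.6878 = 0.9379
  (85 − 73.0537)²/73.0537 = 1.9536
  (33 − 51.7463)²/51.7463 = 6.7913
χ² = 5.2749 + 0.9658 + 2.0116 + 6.9930 + 5.1228 + 0.9379 + 1.9536 + 6.7913 = 30.051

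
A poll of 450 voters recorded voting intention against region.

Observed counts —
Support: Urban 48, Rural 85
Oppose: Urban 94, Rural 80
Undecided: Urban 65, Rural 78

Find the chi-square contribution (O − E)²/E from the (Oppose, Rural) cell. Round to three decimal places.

2.074

Row total (Oppose) = 174; column total (Rural) = 243; N = 450.
Expected count E = 174 × 243 / 450 = 93.9600.
Contribution = (O − E)²/E = (80 − 93.9600)² / 93.9600 = 2.074.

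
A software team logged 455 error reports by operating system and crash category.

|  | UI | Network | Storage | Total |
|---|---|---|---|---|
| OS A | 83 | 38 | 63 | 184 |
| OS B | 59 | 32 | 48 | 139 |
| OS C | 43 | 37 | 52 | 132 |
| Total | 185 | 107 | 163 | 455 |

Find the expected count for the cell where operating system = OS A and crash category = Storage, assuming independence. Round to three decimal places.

65.916

Row total (OS A) = 184; column total (Storage) = 163; grand total N = 455.
Expected count = (row total × column total) / N = 184 × 163 / 455 = 65.916.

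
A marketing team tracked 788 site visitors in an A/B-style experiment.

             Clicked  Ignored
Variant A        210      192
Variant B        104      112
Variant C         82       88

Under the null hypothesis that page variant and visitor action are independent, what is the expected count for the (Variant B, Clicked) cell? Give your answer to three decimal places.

Row total (Variant B) = 216; column total (Clicked) = 396; grand total N = 788.
Expected count = (row total × column total) / N = 216 × 396 / 788 = 108.548.

108.548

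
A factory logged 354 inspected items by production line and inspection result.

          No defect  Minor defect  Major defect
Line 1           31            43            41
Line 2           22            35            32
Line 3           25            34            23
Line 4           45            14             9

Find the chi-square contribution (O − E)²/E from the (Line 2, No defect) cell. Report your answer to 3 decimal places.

2.575

Row total (Line 2) = 89; column total (No defect) = 123; N = 354.
Expected count E = 89 × 123 / 354 = 30.9237.
Contribution = (O − E)²/E = (22 − 30.9237)² / 30.9237 = 2.575.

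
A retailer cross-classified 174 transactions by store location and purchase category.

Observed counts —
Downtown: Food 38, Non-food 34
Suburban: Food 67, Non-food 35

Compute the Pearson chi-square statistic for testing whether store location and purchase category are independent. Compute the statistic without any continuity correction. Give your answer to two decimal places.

2.94

Row totals: 72, 102. Column totals: 105, 69. Grand total N = 174.
Expected counts (row total × column total / N):
  Downtown, Food: 72×105/174 = 43.448
  Downtown, Non-food: 72×69/174 = 28.552
  Suburban, Food: 102×105/174 = 61.552
  Suburban, Non-food: 102×69/174 = 40.448
Contributions (O − E)²/E:
  (38 − 43.448)²/43.448 = 0.6831
  (34 − 28.552)²/28.552 = 1.0395
  (67 − 61.552)²/61.552 = 0.4822
  (35 − 40.448)²/40.448 = 0.7338
χ² = 0.6831 + 1.0395 + 0.4822 + 0.7338 = 2.94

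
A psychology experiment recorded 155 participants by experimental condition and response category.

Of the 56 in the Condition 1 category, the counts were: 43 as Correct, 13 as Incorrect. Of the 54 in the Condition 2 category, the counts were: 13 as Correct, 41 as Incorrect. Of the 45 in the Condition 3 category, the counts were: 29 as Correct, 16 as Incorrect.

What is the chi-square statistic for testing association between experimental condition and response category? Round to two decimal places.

33.20

Row totals: 56, 54, 45. Column totals: 85, 70. Grand total N = 155.
Expected counts (row total × column total / N):
  Condition 1, Correct: 56×85/155 = 30.7097
  Condition 1, Incorrect: 56×70/155 = 25.2903
  Condition 2, Correct: 54×85/155 = 29.6129
  Condition 2, Incorrect: 54×70/155 = 24.3871
  Condition 3, Correct: 45×85/155 = 24.6774
  Condition 3, Incorrect: 45×70/155 = 20.3226
Contributions (O − E)²/E:
  (43 − 30.7097)²/30.7097 = 4.9187
  (13 − 25.2903)²/25.2903 = 5.9727
  (13 − 29.6129)²/29.6129 = 9.3199
  (41 − 24.3871)²/24.3871 = 11.3170
  (29 − 24.6774)²/24.6774 = 0.7572
  (16 − 20.3226)²/20.3226 = 0.9194
χ² = 4.9187 + 5.9727 + 9.3199 + 11.3170 + 0.7572 + 0.9194 = 33.20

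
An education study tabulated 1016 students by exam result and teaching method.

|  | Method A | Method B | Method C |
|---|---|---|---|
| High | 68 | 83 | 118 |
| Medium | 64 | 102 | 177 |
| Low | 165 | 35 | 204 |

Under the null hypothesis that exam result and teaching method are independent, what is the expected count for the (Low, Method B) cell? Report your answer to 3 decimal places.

87.480

Row total (Low) = 404; column total (Method B) = 220; grand total N = 1016.
Expected count = (row total × column total) / N = 404 × 220 / 1016 = 87.480.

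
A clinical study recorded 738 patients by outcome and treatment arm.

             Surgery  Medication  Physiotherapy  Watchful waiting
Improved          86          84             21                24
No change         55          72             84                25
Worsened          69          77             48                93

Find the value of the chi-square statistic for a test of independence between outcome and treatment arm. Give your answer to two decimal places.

Row totals: 215, 236, 287. Column totals: 210, 233, 153, 142. Grand total N = 738.
Expected counts (row total × column total / N):
  Improved, Surgery: 215×210/738 = 61.179
  Improved, Medication: 215×233/738 = 67.879
  Improved, Physiotherapy: 215×153/738 = 44.573
  Improved, Watchful waiting: 215×142/738 = 41.369
  No change, Surgery: 236×210/738 = 67.154
  No change, Medication: 236×233/738 = 74.509
  No change, Physiotherapy: 236×153/738 = 48.927
  No change, Watchful waiting: 236×142/738 = 45.409
  Worsened, Surgery: 287×210/738 = 81.667
  Worsened, Medication: 287×233/738 = 90.611
  Worsened, Physiotherapy: 287×153/738 = 59.500
  Worsened, Watchful waiting: 287×142/738 = 55.222
Contributions (O − E)²/E:
  (86 − 61.179)²/61.179 = 10.0702
  (84 − 67.879)²/67.879 = 3.8287
  (21 − 44.573)²/44.573 = 12.4669
  (24 − 41.369)²/41.369 = 7.2925
  (55 − 67.154)²/67.154 = 2.1997
  (72 − 74.509)²/74.509 = 0.0845
  (84 − 48.927)²/48.927 = 25.1419
  (25 − 45.409)²/45.409 = 9.1728
  (69 − 81.667)²/81.667 = 1.9647
  (77 − 90.611)²/90.611 = 2.0446
  (48 − 59.500)²/59.500 = 2.2227
  (93 − 55.222)²/55.222 = 25.8444
χ² = 10.0702 + 3.8287 + 12.4669 + 7.2925 + 2.1997 + 0.0845 + 25.1419 + 9.1728 + 1.9647 + 2.0446 + 2.2227 + 25.8444 = 102.33

102.33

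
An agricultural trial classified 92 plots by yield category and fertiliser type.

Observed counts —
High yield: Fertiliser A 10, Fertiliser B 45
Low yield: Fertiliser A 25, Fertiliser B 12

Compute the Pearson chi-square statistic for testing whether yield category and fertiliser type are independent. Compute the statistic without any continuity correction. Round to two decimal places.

Row totals: 55, 37. Column totals: 35, 57. Grand total N = 92.
Expected counts (row total × column total / N):
  High yield, Fertiliser A: 55×35/92 = 20.924
  High yield, Fertiliser B: 55×57/92 = 34.076
  Low yield, Fertiliser A: 37×35/92 = 14.076
  Low yield, Fertiliser B: 37×57/92 = 22.924
Contributions (O − E)²/E:
  (10 − 20.924)²/20.924 = 5.7032
  (45 − 34.076)²/34.076 = 3.5020
  (25 − 14.076)²/14.076 = 8.4778
  (12 − 22.924)²/22.924 = 5.2056
χ² = 5.7032 + 3.5020 + 8.4778 + 5.2056 = 22.89

22.89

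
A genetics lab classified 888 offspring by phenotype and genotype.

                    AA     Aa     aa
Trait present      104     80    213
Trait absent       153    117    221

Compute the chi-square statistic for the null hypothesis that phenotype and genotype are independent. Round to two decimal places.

6.56

Row totals: 397, 491. Column totals: 257, 197, 434. Grand total N = 888.
Expected counts (row total × column total / N):
  Trait present, AA: 397×257/888 = 114.898
  Trait present, Aa: 397×197/888 = 88.073
  Trait present, aa: 397×434/888 = 194.029
  Trait absent, AA: 491×257/888 = 142.102
  Trait absent, Aa: 491×197/888 = 108.927
  Trait absent, aa: 491×434/888 = 239.971
Contributions (O − E)²/E:
  (104 − 114.898)²/114.898 = 1.0337
  (80 − 88.073)²/88.073 = 0.7400
  (213 − 194.029)²/194.029 = 1.8549
  (153 − 142.102)²/142.102 = 0.8358
  (117 − 108.927)²/108.927 = 0.5983
  (221 − 239.971)²/239.971 = 1.4998
χ² = 1.0337 + 0.7400 + 1.8549 + 0.8358 + 0.5983 + 1.4998 = 6.56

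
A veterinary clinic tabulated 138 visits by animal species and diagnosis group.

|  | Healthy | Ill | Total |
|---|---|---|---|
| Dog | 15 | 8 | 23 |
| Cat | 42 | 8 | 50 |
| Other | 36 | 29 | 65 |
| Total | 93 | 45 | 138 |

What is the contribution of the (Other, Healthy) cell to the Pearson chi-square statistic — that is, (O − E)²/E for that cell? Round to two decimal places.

Row total (Other) = 65; column total (Healthy) = 93; N = 138.
Expected count E = 65 × 93 / 138 = 43.804.
Contribution = (O − E)²/E = (36 − 43.804)² / 43.804 = 1.39.

1.39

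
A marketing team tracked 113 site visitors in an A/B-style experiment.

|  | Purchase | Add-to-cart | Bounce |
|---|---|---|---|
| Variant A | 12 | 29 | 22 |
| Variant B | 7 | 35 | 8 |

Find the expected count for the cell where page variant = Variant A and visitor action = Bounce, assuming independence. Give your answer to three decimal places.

Row total (Variant A) = 63; column total (Bounce) = 30; grand total N = 113.
Expected count = (row total × column total) / N = 63 × 30 / 113 = 16.726.

16.726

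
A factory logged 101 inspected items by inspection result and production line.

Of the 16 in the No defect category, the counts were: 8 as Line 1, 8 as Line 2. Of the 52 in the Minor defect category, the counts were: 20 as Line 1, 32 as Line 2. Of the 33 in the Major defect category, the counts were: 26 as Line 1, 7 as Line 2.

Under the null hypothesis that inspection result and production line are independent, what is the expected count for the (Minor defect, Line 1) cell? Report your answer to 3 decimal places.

27.802

Row total (Minor defect) = 52; column total (Line 1) = 54; grand total N = 101.
Expected count = (row total × column total) / N = 52 × 54 / 101 = 27.802.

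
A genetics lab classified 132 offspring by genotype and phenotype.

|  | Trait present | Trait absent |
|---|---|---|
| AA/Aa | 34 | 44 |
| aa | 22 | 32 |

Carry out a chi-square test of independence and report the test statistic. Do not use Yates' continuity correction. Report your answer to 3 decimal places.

Row totals: 78, 54. Column totals: 56, 76. Grand total N = 132.
Expected counts (row total × column total / N):
  AA/Aa, Trait present: 78×56/132 = 33.0909
  AA/Aa, Trait absent: 78×76/132 = 44.9091
  aa, Trait present: 54×56/132 = 22.9091
  aa, Trait absent: 54×76/132 = 31.0909
Contributions (O − E)²/E:
  (34 − 33.0909)²/33.0909 = 0.0250
  (44 − 44.9091)²/44.9091 = 0.0184
  (22 − 22.9091)²/22.9091 = 0.0361
  (32 − 31.0909)²/31.0909 = 0.0266
χ² = 0.0250 + 0.0184 + 0.0361 + 0.0266 = 0.106

0.106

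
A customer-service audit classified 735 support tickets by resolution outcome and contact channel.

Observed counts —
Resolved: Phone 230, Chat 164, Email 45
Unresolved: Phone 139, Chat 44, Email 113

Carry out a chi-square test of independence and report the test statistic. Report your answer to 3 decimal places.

Row totals: 439, 296. Column totals: 369, 208, 158. Grand total N = 735.
Expected counts (row total × column total / N):
  Resolved, Phone: 439×369/735 = 220.3959
  Resolved, Chat: 439×208/735 = 124.2340
  Resolved, Email: 439×158/735 = 94.3701
  Unresolved, Phone: 296×369/735 = 148.6041
  Unresolved, Chat: 296×208/735 = 83.7660
  Unresolved, Email: 296×158/735 = 63.6299
Contributions (O − E)²/E:
  (230 − 220.3959)²/220.3959 = 0.4185
  (164 − 124.2340)²/124.2340 = 12.7287
  (45 − 94.3701)²/94.3701 = 25.8282
  (139 − 148.6041)²/148.6041 = 0.6207
  (44 − 83.7660)²/83.7660 = 18.8780
  (113 − 63.6299)²/63.6299 = 38.3060
χ² = 0.4185 + 12.7287 + 25.8282 + 0.6207 + 18.8780 + 38.3060 = 96.780

96.780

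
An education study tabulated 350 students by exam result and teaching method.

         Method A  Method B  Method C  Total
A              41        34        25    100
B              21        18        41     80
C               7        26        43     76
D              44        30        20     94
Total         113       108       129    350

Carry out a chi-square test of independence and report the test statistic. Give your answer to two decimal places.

46.89

Grand total N = 350.
Expected counts (row total × column total / N):
  A, Method A: 100×113/350 = 32.286
  A, Method B: 100×108/350 = 30.857
  A, Method C: 100×129/350 = 36.857
  B, Method A: 80×113/350 = 25.829
  B, Method B: 80×108/350 = 24.686
  B, Method C: 80×129/350 = 29.486
  C, Method A: 76×113/350 = 24.537
  C, Method B: 76×108/350 = 23.451
  C, Method C: 76×129/350 = 28.011
  D, Method A: 94×113/350 = 30.349
  D, Method B: 94×108/350 = 29.006
  D, Method C: 94×129/350 = 34.646
Contributions (O − E)²/E:
  (41 − 32.286)²/32.286 = 2.3519
  (34 − 30.857)²/30.857 = 0.3201
  (25 − 36.857)²/36.857 = 3.8144
  (21 − 25.829)²/25.829 = 0.9028
  (18 − 24.686)²/24.686 = 1.8108
  (41 − 29.486)²/29.486 = 4.4961
  (7 − 24.537)²/24.537 = 12.5340
  (26 − 23.451)²/23.451 = 0.2771
  (43 − 28.011)²/28.011 = 8.0208
  (44 − 30.349)²/30.349 = 6.1402
  (30 − 29.006)²/29.006 = 0.0341
  (20 − 34.646)²/34.646 = 6.1913
χ² = 2.3519 + 0.3201 + 3.8144 + 0.9028 + 1.8108 + 4.4961 + 12.5340 + 0.2771 + 8.0208 + 6.1402 + 0.0341 + 6.1913 = 46.89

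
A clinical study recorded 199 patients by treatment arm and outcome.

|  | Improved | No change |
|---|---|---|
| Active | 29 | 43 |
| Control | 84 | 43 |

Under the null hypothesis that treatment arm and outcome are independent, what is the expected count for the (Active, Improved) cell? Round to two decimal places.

40.88

Row total (Active) = 72; column total (Improved) = 113; grand total N = 199.
Expected count = (row total × column total) / N = 72 × 113 / 199 = 40.88.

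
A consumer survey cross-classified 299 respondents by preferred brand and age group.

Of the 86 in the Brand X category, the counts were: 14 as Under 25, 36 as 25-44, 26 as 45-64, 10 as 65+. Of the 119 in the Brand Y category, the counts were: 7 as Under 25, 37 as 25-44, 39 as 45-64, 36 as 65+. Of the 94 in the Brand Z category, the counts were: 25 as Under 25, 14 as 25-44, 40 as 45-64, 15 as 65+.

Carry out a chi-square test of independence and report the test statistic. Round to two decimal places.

Row totals: 86, 119, 94. Column totals: 46, 87, 105, 61. Grand total N = 299.
Expected counts (row total × column total / N):
  Brand X, Under 25: 86×46/299 = 13.2308
  Brand X, 25-44: 86×87/299 = 25.0234
  Brand X, 45-64: 86×105/299 = 30.2007
  Brand X, 65+: 86×61/299 = 17.5452
  Brand Y, Under 25: 119×46/299 = 18.3077
  Brand Y, 25-44: 119×87/299 = 34.6254
  Brand Y, 45-64: 119×105/299 = 41.7893
  Brand Y, 65+: 119×61/299 = 24.2776
  Brand Z, Under 25: 94×46/299 = 14.4615
  Brand Z, 25-44: 94×87/299 = 27.3512
  Brand Z, 45-64: 94×105/299 = 33.0100
  Brand Z, 65+: 94×61/299 = 19.1773
Contributions (O − E)²/E:
  (14 − 13.2308)²/13.2308 = 0.0447
  (36 − 25.0234)²/25.0234 = 4.8149
  (26 − 30.2007)²/30.2007 = 0.5843
  (10 − 17.5452)²/17.5452 = 3.2448
  (7 − 18.3077)²/18.3077 = 6.9842
  (37 − 34.6254)²/34.6254 = 0.1628
  (39 − 41.7893)²/41.7893 = 0.1862
  (36 − 24.2776)²/24.2776 = 5.6601
  (25 − 14.4615)²/14.4615 = 7.6797
  (14 − 27.3512)²/27.3512 = 6.5172
  (40 − 33.0100)²/33.0100 = 1.4802
  (15 − 19.1773)²/19.1773 = 0.9099
χ² = 0.0447 + 4.8149 + 0.5843 + 3.2448 + 6.9842 + 0.1628 + 0.1862 + 5.6601 + 7.6797 + 6.5172 + 1.4802 + 0.9099 = 38.27

38.27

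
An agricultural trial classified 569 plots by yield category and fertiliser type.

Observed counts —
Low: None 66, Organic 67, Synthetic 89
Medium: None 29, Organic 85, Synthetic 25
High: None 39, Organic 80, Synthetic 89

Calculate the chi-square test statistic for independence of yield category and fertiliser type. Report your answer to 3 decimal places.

Row totals: 222, 139, 208. Column totals: 134, 232, 203. Grand total N = 569.
Expected counts (row total × column total / N):
  Low, None: 222×134/569 = 52.2812
  Low, Organic: 222×232/569 = 90.5167
  Low, Synthetic: 222×203/569 = 79.2021
  Medium, None: 139×134/569 = 32.7346
  Medium, Organic: 139×232/569 = 56.6749
  Medium, Synthetic: 139×203/569 = 49.5905
  High, None: 208×134/569 = 48.9842
  High, Organic: 208×232/569 = 84.8084
  High, Synthetic: 208×203/569 = 74.2074
Contributions (O − E)²/E:
  (66 − 52.2812)²/52.2812 = 3.5999
  (67 − 90.5167)²/90.5167 = 6.1098
  (89 − 79.2021)²/79.2021 = 1.2121
  (29 − 32.7346)²/32.7346 = 0.4261
  (85 − 56.6749)²/56.6749 = 14.1564
  (25 − 49.5905)²/49.5905 = 12.1937
  (39 − 48.9842)²/48.9842 = 2.0350
  (80 − 84.8084)²/84.8084 = 0.2726
  (89 − 74.2074)²/74.2074 = 2.9488
χ² = 3.5999 + 6.1098 + 1.2121 + 0.4261 + 14.1564 + 12.1937 + 2.0350 + 0.2726 + 2.9488 = 42.954

42.954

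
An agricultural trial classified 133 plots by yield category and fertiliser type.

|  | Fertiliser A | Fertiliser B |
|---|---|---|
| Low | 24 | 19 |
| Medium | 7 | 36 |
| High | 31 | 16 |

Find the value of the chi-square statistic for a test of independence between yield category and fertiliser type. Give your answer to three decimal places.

24.430

Row totals: 43, 43, 47. Column totals: 62, 71. Grand total N = 133.
Expected counts (row total × column total / N):
  Low, Fertiliser A: 43×62/133 = 20.0451
  Low, Fertiliser B: 43×71/133 = 22.9549
  Medium, Fertiliser A: 43×62/133 = 20.0451
  Medium, Fertiliser B: 43×71/133 = 22.9549
  High, Fertiliser A: 47×62/133 = 21.9098
  High, Fertiliser B: 47×71/133 = 25.0902
Contributions (O − E)²/E:
  (24 − 20.0451)²/20.0451 = 0.7803
  (19 − 22.9549)²/22.9549 = 0.6814
  (7 − 20.0451)²/20.0451 = 8.4896
  (36 − 22.9549)²/22.9549 = 7.4134
  (31 − 21.9098)²/21.9098 = 3.7715
  (16 − 25.0902)²/25.0902 = 3.2934
χ² = 0.7803 + 0.6814 + 8.4896 + 7.4134 + 3.7715 + 3.2934 = 24.430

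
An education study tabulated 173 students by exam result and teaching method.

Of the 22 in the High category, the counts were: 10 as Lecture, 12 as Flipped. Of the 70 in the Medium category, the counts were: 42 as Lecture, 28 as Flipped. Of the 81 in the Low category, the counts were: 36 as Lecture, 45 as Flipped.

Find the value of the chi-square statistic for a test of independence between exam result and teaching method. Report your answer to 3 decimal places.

3.931

Row totals: 22, 70, 81. Column totals: 88, 85. Grand total N = 173.
Expected counts (row total × column total / N):
  High, Lecture: 22×88/173 = 11.1908
  High, Flipped: 22×85/173 = 10.8092
  Medium, Lecture: 70×88/173 = 35.6069
  Medium, Flipped: 70×85/173 = 34.3931
  Low, Lecture: 81×88/173 = 41.2023
  Low, Flipped: 81×85/173 = 39.7977
Contributions (O − E)²/E:
  (10 − 11.1908)²/11.1908 = 0.1267
  (12 − 10.8092)²/10.8092 = 0.1312
  (42 − 35.6069)²/35.6069 = 1.1479
  (28 − 34.3931)²/34.3931 = 1.1884
  (36 − 41.2023)²/41.2023 = 0.6569
  (45 − 39.7977)²/39.7977 = 0.6800
χ² = 0.1267 + 0.1312 + 1.1479 + 1.1884 + 0.6569 + 0.6800 = 3.931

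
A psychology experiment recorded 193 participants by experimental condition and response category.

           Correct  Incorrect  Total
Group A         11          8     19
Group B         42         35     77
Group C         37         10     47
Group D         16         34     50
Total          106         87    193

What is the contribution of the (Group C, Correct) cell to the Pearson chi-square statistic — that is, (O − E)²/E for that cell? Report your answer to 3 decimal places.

Row total (Group C) = 47; column total (Correct) = 106; N = 193.
Expected count E = 47 × 106 / 193 = 25.81347.
Contribution = (O − E)²/E = (37 − 25.81347)² / 25.81347 = 4.848.

4.848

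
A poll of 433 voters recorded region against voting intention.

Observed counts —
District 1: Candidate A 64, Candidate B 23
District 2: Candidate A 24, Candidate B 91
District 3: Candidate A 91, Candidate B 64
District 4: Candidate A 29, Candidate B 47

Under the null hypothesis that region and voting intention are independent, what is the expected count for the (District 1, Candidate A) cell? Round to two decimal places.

Row total (District 1) = 87; column total (Candidate A) = 208; grand total N = 433.
Expected count = (row total × column total) / N = 87 × 208 / 433 = 41.79.

41.79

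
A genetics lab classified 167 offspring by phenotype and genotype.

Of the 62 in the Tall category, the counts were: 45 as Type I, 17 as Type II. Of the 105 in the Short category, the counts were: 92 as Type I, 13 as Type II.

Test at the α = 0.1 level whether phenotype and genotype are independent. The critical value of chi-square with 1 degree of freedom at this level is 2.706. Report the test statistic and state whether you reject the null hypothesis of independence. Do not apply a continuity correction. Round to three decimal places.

5.982; reject H₀

Row totals: 62, 105. Column totals: 137, 30. Grand total N = 167.
Expected counts (row total × column total / N):
  Tall, Type I: 62×137/167 = 50.8623
  Tall, Type II: 62×30/167 = 11.1377
  Short, Type I: 105×137/167 = 86.1377
  Short, Type II: 105×30/167 = 18.8623
Contributions (O − E)²/E:
  (45 − 50.8623)²/50.8623 = 0.6757
  (17 − 11.1377)²/11.1377 = 3.0856
  (92 − 86.1377)²/86.1377 = 0.3990
  (13 − 18.8623)²/18.8623 = 1.8220
χ² = 0.6757 + 3.0856 + 0.3990 + 1.8220 = 5.982
df = (2−1)(2−1) = 1. Since 5.982 > 2.706, reject the null hypothesis of independence at α = 0.1.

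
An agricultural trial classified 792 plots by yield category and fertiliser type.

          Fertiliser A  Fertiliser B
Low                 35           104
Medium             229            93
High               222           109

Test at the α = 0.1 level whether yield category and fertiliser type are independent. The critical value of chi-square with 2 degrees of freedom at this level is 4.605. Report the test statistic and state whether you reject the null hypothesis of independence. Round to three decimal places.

94.228; reject H₀

Row totals: 139, 322, 331. Column totals: 486, 306. Grand total N = 792.
Expected counts (row total × column total / N):
  Low, Fertiliser A: 139×486/792 = 85.2955
  Low, Fertiliser B: 139×306/792 = 53.7045
  Medium, Fertiliser A: 322×486/792 = 197.5909
  Medium, Fertiliser B: 322×306/792 = 124.4091
  High, Fertiliser A: 331×486/792 = 203.1136
  High, Fertiliser B: 331×306/792 = 127.8864
Contributions (O − E)²/E:
  (35 − 85.2955)²/85.2955 = 29.6573
  (104 − 53.7045)²/53.7045 = 47.1029
  (229 − 197.5909)²/197.5909 = 4.9928
  (93 − 124.4091)²/124.4091 = 7.9297
  (222 − 203.1136)²/203.1136 = 1.7561
  (109 − 127.8864)²/127.8864 = 2.7892
χ² = 29.6573 + 47.1029 + 4.9928 + 7.9297 + 1.7561 + 2.7892 = 94.228
df = (3−1)(2−1) = 2. Since 94.228 > 4.605, reject the null hypothesis of independence at α = 0.1.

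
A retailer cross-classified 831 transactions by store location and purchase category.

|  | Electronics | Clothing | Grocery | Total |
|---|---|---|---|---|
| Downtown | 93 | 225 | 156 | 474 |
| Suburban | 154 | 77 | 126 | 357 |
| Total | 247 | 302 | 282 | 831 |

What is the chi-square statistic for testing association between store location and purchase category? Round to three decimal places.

Grand total N = 831.
Expected counts (row total × column total / N):
  Downtown, Electronics: 474×247/831 = 140.8881
  Downtown, Clothing: 474×302/831 = 172.2599
  Downtown, Grocery: 474×282/831 = 160.8520
  Suburban, Electronics: 357×247/831 = 106.1119
  Suburban, Clothing: 357×302/831 = 129.7401
  Suburban, Grocery: 357×282/831 = 121.1480
Contributions (O − E)²/E:
  (93 − 140.8881)²/140.8881 = 16.2772
  (225 − 172.2599)²/172.2599 = 16.1472
  (156 − 160.8520)²/160.8520 = 0.1464
  (154 − 106.1119)²/106.1119 = 21.6118
  (77 − 129.7401)²/129.7401 = 21.4392
  (126 − 121.1480)²/121.1480 = 0.1943
χ² = 16.2772 + 16.1472 + 0.1464 + 21.6118 + 21.4392 + 0.1943 = 75.816

75.816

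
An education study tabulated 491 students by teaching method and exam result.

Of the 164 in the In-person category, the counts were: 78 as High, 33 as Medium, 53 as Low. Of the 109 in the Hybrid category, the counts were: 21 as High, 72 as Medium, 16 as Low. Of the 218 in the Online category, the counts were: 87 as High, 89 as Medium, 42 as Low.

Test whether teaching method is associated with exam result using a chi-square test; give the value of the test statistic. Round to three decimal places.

Row totals: 164, 109, 218. Column totals: 186, 194, 111. Grand total N = 491.
Expected counts (row total × column total / N):
  In-person, High: 164×186/491 = 62.12627
  In-person, Medium: 164×194/491 = 64.79837
  In-person, Low: 164×111/491 = 37.07536
  Hybrid, High: 109×186/491 = 41.29124
  Hybrid, Medium: 109×194/491 = 43.06721
  Hybrid, Low: 109×111/491 = 24.64155
  Online, High: 218×186/491 = 82.58248
  Online, Medium: 218×194/491 = 86.13442
  Online, Low: 218×111/491 = 49.28310
Contributions (O − E)²/E:
  (78 − 62.12627)²/62.12627 = 4.0559
  (33 − 64.79837)²/64.79837 = 15.6043
  (53 − 37.07536)²/37.07536 = 6.8400
  (21 − 41.29124)²/41.29124 = 9.9715
  (72 − 43.06721)²/43.06721 = 19.4372
  (16 − 24.64155)²/24.64155 = 3.0305
  (87 − 82.58248)²/82.58248 = 0.2363
  (89 − 86.13442)²/86.13442 = 0.0953
  (42 − 49.28310)²/49.28310 = 1.0763
χ² = 4.0559 + 15.6043 + 6.8400 + 9.9715 + 19.4372 + 3.0305 + 0.2363 + 0.0953 + 1.0763 = 60.347

60.347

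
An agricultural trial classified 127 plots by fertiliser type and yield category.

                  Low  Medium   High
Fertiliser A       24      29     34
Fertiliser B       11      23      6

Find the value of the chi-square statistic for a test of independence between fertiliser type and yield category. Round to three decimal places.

Row totals: 87, 40. Column totals: 35, 52, 40. Grand total N = 127.
Expected counts (row total × column total / N):
  Fertiliser A, Low: 87×35/127 = 23.9764
  Fertiliser A, Medium: 87×52/127 = 35.6220
  Fertiliser A, High: 87×40/127 = 27.4016
  Fertiliser B, Low: 40×35/127 = 11.0236
  Fertiliser B, Medium: 40×52/127 = 16.3780
  Fertiliser B, High: 40×40/127 = 12.5984
Contributions (O − E)²/E:
  (24 − 23.9764)²/23.9764 = 0.0000
  (29 − 35.6220)²/35.6220 = 1.2310
  (34 − 27.4016)²/27.4016 = 1.5889
  (11 − 11.0236)²/11.0236 = 0.0001
  (23 − 16.3780)²/16.3780 = 2.6774
  (6 − 12.5984)²/12.5984 = 3.4559
χ² = 0.0000 + 1.2310 + 1.5889 + 0.0001 + 2.6774 + 3.4559 = 8.953

8.953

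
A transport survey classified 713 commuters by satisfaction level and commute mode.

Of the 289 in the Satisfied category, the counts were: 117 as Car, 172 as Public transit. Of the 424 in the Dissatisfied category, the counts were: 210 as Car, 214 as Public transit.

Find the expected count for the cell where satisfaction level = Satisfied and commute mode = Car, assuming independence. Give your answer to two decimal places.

Row total (Satisfied) = 289; column total (Car) = 327; grand total N = 713.
Expected count = (row total × column total) / N = 289 × 327 / 713 = 132.54.

132.54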